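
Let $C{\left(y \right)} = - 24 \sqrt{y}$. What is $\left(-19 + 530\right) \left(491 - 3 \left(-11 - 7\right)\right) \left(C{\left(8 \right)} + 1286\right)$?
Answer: $358144570 - 13367760 \sqrt{2} \approx 3.3924 \cdot 10^{8}$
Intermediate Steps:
$\left(-19 + 530\right) \left(491 - 3 \left(-11 - 7\right)\right) \left(C{\left(8 \right)} + 1286\right) = \left(-19 + 530\right) \left(491 - 3 \left(-11 - 7\right)\right) \left(- 24 \sqrt{8} + 1286\right) = 511 \left(491 - -54\right) \left(- 24 \cdot 2 \sqrt{2} + 1286\right) = 511 \left(491 + 54\right) \left(- 48 \sqrt{2} + 1286\right) = 511 \cdot 545 \left(1286 - 48 \sqrt{2}\right) = 278495 \left(1286 - 48 \sqrt{2}\right) = 358144570 - 13367760 \sqrt{2}$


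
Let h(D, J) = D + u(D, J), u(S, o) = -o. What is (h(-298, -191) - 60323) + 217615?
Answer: 157185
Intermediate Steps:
h(D, J) = D - J
(h(-298, -191) - 60323) + 217615 = ((-298 - 1*(-191)) - 60323) + 217615 = ((-298 + 191) - 60323) + 217615 = (-107 - 60323) + 217615 = -60430 + 217615 = 157185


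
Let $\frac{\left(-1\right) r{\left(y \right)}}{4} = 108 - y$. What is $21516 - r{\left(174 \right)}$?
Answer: $21252$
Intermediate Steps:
$r{\left(y \right)} = -432 + 4 y$ ($r{\left(y \right)} = - 4 \left(108 - y\right) = -432 + 4 y$)
$21516 - r{\left(174 \right)} = 21516 - \left(-432 + 4 \cdot 174\right) = 21516 - \left(-432 + 696\right) = 21516 - 264 = 21252$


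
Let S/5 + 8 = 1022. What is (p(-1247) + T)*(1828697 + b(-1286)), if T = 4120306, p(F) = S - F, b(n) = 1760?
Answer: 7553605956711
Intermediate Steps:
S = 5070 (S = -40 + 5*1022 = -40 + 5110 = 5070)
p(F) = 5070 - F
(p(-1247) + T)*(1828697 + b(-1286)) = ((5070 - 1*(-1247)) + 4120306)*(1828697 + 1760) = ((5070 + 1247) + 4120306)*1830457 = (6317 + 4120306)*1830457 = 4126623*1830457 = 7553605956711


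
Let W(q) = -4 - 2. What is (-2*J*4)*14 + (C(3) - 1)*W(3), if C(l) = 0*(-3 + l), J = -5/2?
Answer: 286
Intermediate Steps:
J = -5/2 (J = -5*1/2 = -5/2 ≈ -2.5000)
W(q) = -6
C(l) = 0
(-2*J*4)*14 + (C(3) - 1)*W(3) = (-2*(-5/2)*4)*14 + (0 - 1)*(-6) = (5*4)*14 - 1*(-6) = 20*14 + 6 = 280 + 6 = 286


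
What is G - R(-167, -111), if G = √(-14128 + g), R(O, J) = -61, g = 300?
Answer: 61 + 2*I*√3457 ≈ 61.0 + 117.59*I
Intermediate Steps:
G = 2*I*√3457 (G = √(-14128 + 300) = √(-13828) = 2*I*√3457 ≈ 117.59*I)
G - R(-167, -111) = 2*I*√3457 - 1*(-61) = 2*I*√3457 + 61 = 61 + 2*I*√3457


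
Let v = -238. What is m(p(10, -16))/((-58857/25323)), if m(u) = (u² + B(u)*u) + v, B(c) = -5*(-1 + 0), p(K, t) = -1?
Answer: 88814/853 ≈ 104.12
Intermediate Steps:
B(c) = 5 (B(c) = -5*(-1) = 5)
m(u) = -238 + u² + 5*u (m(u) = (u² + 5*u) - 238 = -238 + u² + 5*u)
m(p(10, -16))/((-58857/25323)) = (-238 + (-1)² + 5*(-1))/((-58857/25323)) = (-238 + 1 - 5)/((-58857*1/25323)) = -242/(-853/367) = -242*(-367/853) = 88814/853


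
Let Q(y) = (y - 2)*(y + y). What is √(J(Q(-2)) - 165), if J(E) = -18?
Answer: I*√183 ≈ 13.528*I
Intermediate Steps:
Q(y) = 2*y*(-2 + y) (Q(y) = (-2 + y)*(2*y) = 2*y*(-2 + y))
√(J(Q(-2)) - 165) = √(-18 - 165) = √(-183) = I*√183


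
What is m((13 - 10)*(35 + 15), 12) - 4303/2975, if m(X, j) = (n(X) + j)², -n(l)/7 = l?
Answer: 3205391597/2975 ≈ 1.0774e+6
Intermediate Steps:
n(l) = -7*l
m(X, j) = (j - 7*X)² (m(X, j) = (-7*X + j)² = (j - 7*X)²)
m((13 - 10)*(35 + 15), 12) - 4303/2975 = (-1*12 + 7*((13 - 10)*(35 + 15)))² - 4303/2975 = (-12 + 7*(3*50))² - 4303/2975 = (-12 + 7*150)² - 1*4303/2975 = (-12 + 1050)² - 4303/2975 = 1038² - 4303/2975 = 1077444 - 4303/2975 = 3205391597/2975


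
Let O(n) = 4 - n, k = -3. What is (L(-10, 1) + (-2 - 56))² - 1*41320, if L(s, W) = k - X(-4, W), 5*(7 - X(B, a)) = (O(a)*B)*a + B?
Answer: -906264/25 ≈ -36251.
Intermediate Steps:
X(B, a) = 7 - B/5 - B*a*(4 - a)/5 (X(B, a) = 7 - (((4 - a)*B)*a + B)/5 = 7 - ((B*(4 - a))*a + B)/5 = 7 - (B*a*(4 - a) + B)/5 = 7 - (B + B*a*(4 - a))/5 = 7 + (-B/5 - B*a*(4 - a)/5) = 7 - B/5 - B*a*(4 - a)/5)
L(s, W) = -54/5 + 4*W*(-4 + W)/5 (L(s, W) = -3 - (7 - ⅕*(-4) + (⅕)*(-4)*W*(-4 + W)) = -3 - (7 + ⅘ - 4*W*(-4 + W)/5) = -3 - (39/5 - 4*W*(-4 + W)/5) = -3 + (-39/5 + 4*W*(-4 + W)/5) = -54/5 + 4*W*(-4 + W)/5)
(L(-10, 1) + (-2 - 56))² - 1*41320 = ((-54/5 + (⅘)*1*(-4 + 1)) + (-2 - 56))² - 1*41320 = ((-54/5 + (⅘)*1*(-3)) - 58)² - 41320 = ((-54/5 - 12/5) - 58)² - 41320 = (-66/5 - 58)² - 41320 = (-356/5)² - 41320 = 126736/25 - 41320 = -906264/25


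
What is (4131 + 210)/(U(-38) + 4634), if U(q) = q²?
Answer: 1447/2026 ≈ 0.71422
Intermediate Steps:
(4131 + 210)/(U(-38) + 4634) = (4131 + 210)/((-38)² + 4634) = 4341/(1444 + 4634) = 4341/6078 = 4341*(1/6078) = 1447/2026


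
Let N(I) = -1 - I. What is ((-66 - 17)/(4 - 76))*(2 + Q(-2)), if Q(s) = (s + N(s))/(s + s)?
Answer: 83/32 ≈ 2.5938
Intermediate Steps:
Q(s) = -1/(2*s) (Q(s) = (s + (-1 - s))/(s + s) = -1/(2*s))
((-66 - 17)/(4 - 76))*(2 + Q(-2)) = ((-66 - 17)/(4 - 76))*(2 - 1/2/(-2)) = (-83/(-72))*(2 - 1/2*(-1/2)) = (-83*(-1/72))*(2 + 1/4) = (83/72)*(9/4) = 83/32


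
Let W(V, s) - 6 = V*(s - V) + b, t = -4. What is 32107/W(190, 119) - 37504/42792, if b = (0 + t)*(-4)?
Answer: -234878327/72040332 ≈ -3.2604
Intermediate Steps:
b = 16 (b = (0 - 4)*(-4) = -4*(-4) = 16)
W(V, s) = 22 + V*(s - V) (W(V, s) = 6 + (V*(s - V) + 16) = 6 + (16 + V*(s - V)) = 22 + V*(s - V))
32107/W(190, 119) - 37504/42792 = 32107/(22 - 1*190² + 190*119) - 37504/42792 = 32107/(22 - 1*36100 + 22610) - 37504*1/42792 = 32107/(22 - 36100 + 22610) - 4688/5349 = 32107/(-13468) - 4688/5349 = 32107*(-1/13468) - 4688/5349 = -32107/13468 - 4688/5349 = -234878327/72040332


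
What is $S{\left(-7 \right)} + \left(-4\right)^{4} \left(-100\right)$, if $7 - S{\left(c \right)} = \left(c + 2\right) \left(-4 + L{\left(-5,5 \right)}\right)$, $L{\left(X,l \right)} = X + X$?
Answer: $-25663$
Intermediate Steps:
$L{\left(X,l \right)} = 2 X$
$S{\left(c \right)} = 35 + 14 c$ ($S{\left(c \right)} = 7 - \left(c + 2\right) \left(-4 + 2 \left(-5\right)\right) = 7 - \left(2 + c\right) \left(-4 - 10\right) = 7 - \left(2 + c\right) \left(-14\right) = 7 - \left(-28 - 14 c\right) = 7 + \left(28 + 14 c\right) = 35 + 14 c$)
$S{\left(-7 \right)} + \left(-4\right)^{4} \left(-100\right) = \left(35 + 14 \left(-7\right)\right) + \left(-4\right)^{4} \left(-100\right) = \left(35 - 98\right) + 256 \left(-100\right) = -63 - 25600 = -25663$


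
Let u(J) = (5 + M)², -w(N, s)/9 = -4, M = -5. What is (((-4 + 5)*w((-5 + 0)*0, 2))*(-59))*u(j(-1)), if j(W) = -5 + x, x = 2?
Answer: 0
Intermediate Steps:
w(N, s) = 36 (w(N, s) = -9*(-4) = 36)
j(W) = -3 (j(W) = -5 + 2 = -3)
u(J) = 0 (u(J) = (5 - 5)² = 0² = 0)
(((-4 + 5)*w((-5 + 0)*0, 2))*(-59))*u(j(-1)) = (((-4 + 5)*36)*(-59))*0 = ((1*36)*(-59))*0 = (36*(-59))*0 = -2124*0 = 0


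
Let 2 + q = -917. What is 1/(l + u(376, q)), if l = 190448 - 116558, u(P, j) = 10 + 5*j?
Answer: 1/69305 ≈ 1.4429e-5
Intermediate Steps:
q = -919 (q = -2 - 917 = -919)
l = 73890
1/(l + u(376, q)) = 1/(73890 + (10 + 5*(-919))) = 1/(73890 + (10 - 4595)) = 1/(73890 - 4585) = 1/69305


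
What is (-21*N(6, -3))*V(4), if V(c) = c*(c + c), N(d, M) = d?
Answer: -4032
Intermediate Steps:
V(c) = 2*c**2 (V(c) = c*(2*c) = 2*c**2)
(-21*N(6, -3))*V(4) = (-21*6)*(2*4**2) = -252*16 = -126*32 = -4032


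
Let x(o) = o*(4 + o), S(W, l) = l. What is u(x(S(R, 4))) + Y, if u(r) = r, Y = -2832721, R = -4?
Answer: -2832689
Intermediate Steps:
u(x(S(R, 4))) + Y = 4*(4 + 4) - 2832721 = 4*8 - 2832721 = 32 - 2832721 = -2832689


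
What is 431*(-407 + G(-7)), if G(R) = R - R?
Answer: -175417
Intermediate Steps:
G(R) = 0
431*(-407 + G(-7)) = 431*(-407 + 0) = 431*(-407) = -175417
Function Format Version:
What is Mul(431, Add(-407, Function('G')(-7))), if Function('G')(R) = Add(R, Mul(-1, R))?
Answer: -175417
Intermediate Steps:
Function('G')(R) = 0
Mul(431, Add(-407, Function('G')(-7))) = Mul(431, Add(-407, 0)) = Mul(431, -407) = -175417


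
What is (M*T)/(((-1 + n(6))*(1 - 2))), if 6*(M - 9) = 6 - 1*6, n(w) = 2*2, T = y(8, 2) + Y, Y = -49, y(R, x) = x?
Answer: 141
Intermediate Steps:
T = -47 (T = 2 - 49 = -47)
n(w) = 4
M = 9 (M = 9 + (6 - 1*6)/6 = 9 + (6 - 6)/6 = 9 + (⅙)*0 = 9 + 0 = 9)
(M*T)/(((-1 + n(6))*(1 - 2))) = (9*(-47))/(((-1 + 4)*(1 - 2))) = -423/(3*(-1)) = -423/(-3) = -423*(-⅓) = 141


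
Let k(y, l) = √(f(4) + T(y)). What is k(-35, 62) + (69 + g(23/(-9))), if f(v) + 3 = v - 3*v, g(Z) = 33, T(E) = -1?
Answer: 102 + 2*I*√3 ≈ 102.0 + 3.4641*I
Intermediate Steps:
f(v) = -3 - 2*v (f(v) = -3 + (v - 3*v) = -3 - 2*v)
k(y, l) = 2*I*√3 (k(y, l) = √((-3 - 2*4) - 1) = √((-3 - 8) - 1) = √(-11 - 1) = √(-12) = 2*I*√3)
k(-35, 62) + (69 + g(23/(-9))) = 2*I*√3 + (69 + 33) = 2*I*√3 + 102 = 102 + 2*I*√3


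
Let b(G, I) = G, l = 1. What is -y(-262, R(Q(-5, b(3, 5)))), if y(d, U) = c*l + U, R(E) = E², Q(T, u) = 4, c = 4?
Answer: -20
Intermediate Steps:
y(d, U) = 4 + U (y(d, U) = 4*1 + U = 4 + U)
-y(-262, R(Q(-5, b(3, 5)))) = -(4 + 4²) = -(4 + 16) = -1*20 = -20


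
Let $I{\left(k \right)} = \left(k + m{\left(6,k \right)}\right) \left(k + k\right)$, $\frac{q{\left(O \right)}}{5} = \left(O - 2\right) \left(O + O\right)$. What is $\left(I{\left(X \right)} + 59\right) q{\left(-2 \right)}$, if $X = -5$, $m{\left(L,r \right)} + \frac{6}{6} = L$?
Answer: $4720$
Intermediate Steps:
$m{\left(L,r \right)} = -1 + L$
$q{\left(O \right)} = 10 O \left(-2 + O\right)$ ($q{\left(O \right)} = 5 \left(O - 2\right) \left(O + O\right) = 5 \left(-2 + O\right) 2 O = 5 \cdot 2 O \left(-2 + O\right) = 10 O \left(-2 + O\right)$)
$I{\left(k \right)} = 2 k \left(5 + k\right)$ ($I{\left(k \right)} = \left(k + \left(-1 + 6\right)\right) \left(k + k\right) = \left(k + 5\right) 2 k = \left(5 + k\right) 2 k = 2 k \left(5 + k\right)$)
$\left(I{\left(X \right)} + 59\right) q{\left(-2 \right)} = \left(2 \left(-5\right) \left(5 - 5\right) + 59\right) 10 \left(-2\right) \left(-2 - 2\right) = \left(2 \left(-5\right) 0 + 59\right) 10 \left(-2\right) \left(-4\right) = \left(0 + 59\right) 80 = 59 \cdot 80 = 4720$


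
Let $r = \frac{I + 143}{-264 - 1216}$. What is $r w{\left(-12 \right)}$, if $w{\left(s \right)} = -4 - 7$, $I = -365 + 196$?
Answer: $- \frac{143}{740} \approx -0.19324$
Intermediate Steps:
$I = -169$
$w{\left(s \right)} = -11$
$r = \frac{13}{740}$ ($r = \frac{-169 + 143}{-264 - 1216} = - \frac{26}{-1480} = \left(-26\right) \left(- \frac{1}{1480}\right) = \frac{13}{740} \approx 0.017568$)
$r w{\left(-12 \right)} = \frac{13}{740} \left(-11\right) = - \frac{143}{740}$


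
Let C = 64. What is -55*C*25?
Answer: -88000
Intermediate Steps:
-55*C*25 = -55*64*25 = -3520*25 = -88000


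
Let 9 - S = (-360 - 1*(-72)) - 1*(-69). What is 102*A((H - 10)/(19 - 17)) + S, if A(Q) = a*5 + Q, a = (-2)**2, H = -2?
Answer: 1656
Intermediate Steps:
S = 228 (S = 9 - ((-360 - 1*(-72)) - 1*(-69)) = 9 - ((-360 + 72) + 69) = 9 - (-288 + 69) = 9 - 1*(-219) = 9 + 219 = 228)
a = 4
A(Q) = 20 + Q (A(Q) = 4*5 + Q = 20 + Q)
102*A((H - 10)/(19 - 17)) + S = 102*(20 + (-2 - 10)/(19 - 17)) + 228 = 102*(20 - 12/2) + 228 = 102*(20 - 12*1/2) + 228 = 102*(20 - 6) + 228 = 102*14 + 228 = 1428 + 228 = 1656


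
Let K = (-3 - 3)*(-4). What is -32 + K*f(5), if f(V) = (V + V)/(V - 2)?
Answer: 48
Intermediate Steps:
f(V) = 2*V/(-2 + V) (f(V) = (2*V)/(-2 + V) = 2*V/(-2 + V))
K = 24 (K = -6*(-4) = 24)
-32 + K*f(5) = -32 + 24*(2*5/(-2 + 5)) = -32 + 24*(2*5/3) = -32 + 24*(2*5*(⅓)) = -32 + 24*(10/3) = -32 + 80 = 48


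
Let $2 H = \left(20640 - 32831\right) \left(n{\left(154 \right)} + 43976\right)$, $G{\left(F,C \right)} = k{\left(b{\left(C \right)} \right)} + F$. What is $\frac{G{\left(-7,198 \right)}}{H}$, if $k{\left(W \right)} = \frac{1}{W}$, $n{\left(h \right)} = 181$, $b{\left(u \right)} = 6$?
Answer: $\frac{1}{39389121} \approx 2.5388 \cdot 10^{-8}$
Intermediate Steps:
$G{\left(F,C \right)} = \frac{1}{6} + F$
$H = - \frac{538317987}{2}$ ($H = \frac{\left(20640 - 32831\right) \left(181 + 43976\right)}{2} = \frac{\left(-12191\right) 44157}{2} = \frac{1}{2} \left(-538317987\right) = - \frac{538317987}{2} \approx -2.6916 \cdot 10^{8}$)
$\frac{G{\left(-7,198 \right)}}{H} = \frac{\frac{1}{6} - 7}{- \frac{538317987}{2}} = \left(- \frac{41}{6}\right) \left(- \frac{2}{538317987}\right) = \frac{1}{39389121}$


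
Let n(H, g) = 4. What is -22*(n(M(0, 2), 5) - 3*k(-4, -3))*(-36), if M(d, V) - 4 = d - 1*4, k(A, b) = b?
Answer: 10296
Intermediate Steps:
M(d, V) = d (M(d, V) = 4 + (d - 1*4) = 4 + (d - 4) = 4 + (-4 + d) = d)
-22*(n(M(0, 2), 5) - 3*k(-4, -3))*(-36) = -22*(4 - 3*(-3))*(-36) = -22*(4 - 1*(-9))*(-36) = -22*(4 + 9)*(-36) = -22*13*(-36) = -286*(-36) = 10296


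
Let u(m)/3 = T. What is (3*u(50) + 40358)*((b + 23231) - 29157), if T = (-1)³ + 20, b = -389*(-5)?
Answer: -161345949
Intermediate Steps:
b = 1945
T = 19 (T = -1 + 20 = 19)
u(m) = 57 (u(m) = 3*19 = 57)
(3*u(50) + 40358)*((b + 23231) - 29157) = (3*57 + 40358)*((1945 + 23231) - 29157) = (171 + 40358)*(25176 - 29157) = 40529*(-3981) = -161345949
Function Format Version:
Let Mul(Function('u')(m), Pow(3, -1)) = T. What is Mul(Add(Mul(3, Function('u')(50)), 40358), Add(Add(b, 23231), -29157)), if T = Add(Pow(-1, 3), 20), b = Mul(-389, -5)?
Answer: -161345949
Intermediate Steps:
b = 1945
T = 19 (T = Add(-1, 20) = 19)
Function('u')(m) = 57 (Function('u')(m) = Mul(3, 19) = 57)
Mul(Add(Mul(3, Function('u')(50)), 40358), Add(Add(b, 23231), -29157)) = Mul(Add(Mul(3, 57), 40358), Add(Add(1945, 23231), -29157)) = Mul(Add(171, 40358), Add(25176, -29157)) = Mul(40529, -3981) = -161345949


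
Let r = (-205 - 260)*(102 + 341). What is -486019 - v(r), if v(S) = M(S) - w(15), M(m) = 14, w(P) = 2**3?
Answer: -486025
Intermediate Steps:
w(P) = 8
r = -205995 (r = -465*443 = -205995)
v(S) = 6 (v(S) = 14 - 1*8 = 14 - 8 = 6)
-486019 - v(r) = -486019 - 1*6 = -486019 - 6 = -486025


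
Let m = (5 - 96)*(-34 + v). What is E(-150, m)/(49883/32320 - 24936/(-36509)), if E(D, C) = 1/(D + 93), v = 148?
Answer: -1179970880/149745268119 ≈ -0.0078799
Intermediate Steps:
m = -10374 (m = (5 - 96)*(-34 + 148) = -91*114 = -10374)
E(D, C) = 1/(93 + D)
E(-150, m)/(49883/32320 - 24936/(-36509)) = 1/((93 - 150)*(49883/32320 - 24936/(-36509))) = 1/((-57)*(49883*(1/32320) - 24936*(-1/36509))) = -1/(57*(49883/32320 + 24936/36509)) = -1/(57*2627109967/1179970880) = -1/57*1179970880/2627109967 = -1179970880/149745268119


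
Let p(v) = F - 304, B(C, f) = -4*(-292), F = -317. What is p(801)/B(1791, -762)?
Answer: -621/1168 ≈ -0.53168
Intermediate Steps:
B(C, f) = 1168
p(v) = -621 (p(v) = -317 - 304 = -621)
p(801)/B(1791, -762) = -621/1168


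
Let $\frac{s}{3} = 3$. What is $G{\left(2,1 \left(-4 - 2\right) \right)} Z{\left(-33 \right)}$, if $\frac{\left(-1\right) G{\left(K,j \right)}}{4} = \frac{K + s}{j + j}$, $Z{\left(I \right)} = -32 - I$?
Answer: $\frac{11}{3} \approx 3.6667$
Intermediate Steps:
$s = 9$ ($s = 3 \cdot 3 = 9$)
$G{\left(K,j \right)} = - \frac{2 \left(9 + K\right)}{j}$ ($G{\left(K,j \right)} = - 4 \frac{K + 9}{j + j} = - 4 \frac{9 + K}{2 j} = - \frac{2 \left(9 + K\right)}{j}$)
$G{\left(2,1 \left(-4 - 2\right) \right)} Z{\left(-33 \right)} = \frac{2 \left(-9 - 2\right)}{1 \left(-4 - 2\right)} \left(-32 - -33\right) = \frac{2 \left(-9 - 2\right)}{1 \left(-6\right)} \left(-32 + 33\right) = 2 \frac{1}{-6} \left(-11\right) 1 = 2 \left(- \frac{1}{6}\right) \left(-11\right) 1 = \frac{11}{3} \cdot 1 = \frac{11}{3}$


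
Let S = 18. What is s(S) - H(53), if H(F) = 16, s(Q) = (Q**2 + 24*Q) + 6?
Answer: 746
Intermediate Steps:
s(Q) = 6 + Q**2 + 24*Q
s(S) - H(53) = (6 + 18**2 + 24*18) - 1*16 = (6 + 324 + 432) - 16 = 762 - 16 = 746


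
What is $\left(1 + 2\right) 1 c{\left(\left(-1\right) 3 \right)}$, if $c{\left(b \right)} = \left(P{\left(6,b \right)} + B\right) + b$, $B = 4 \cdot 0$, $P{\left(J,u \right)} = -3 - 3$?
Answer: $-27$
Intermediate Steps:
$P{\left(J,u \right)} = -6$
$B = 0$
$c{\left(b \right)} = -6 + b$ ($c{\left(b \right)} = \left(-6 + 0\right) + b = -6 + b$)
$\left(1 + 2\right) 1 c{\left(\left(-1\right) 3 \right)} = \left(1 + 2\right) 1 \left(-6 - 3\right) = 3 \cdot 1 \left(-6 - 3\right) = 3 \left(-9\right) = -27$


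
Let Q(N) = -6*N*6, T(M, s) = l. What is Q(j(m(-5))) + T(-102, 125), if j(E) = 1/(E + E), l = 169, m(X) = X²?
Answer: 4207/25 ≈ 168.28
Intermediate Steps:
T(M, s) = 169
j(E) = 1/(2*E)
Q(N) = -36*N
Q(j(m(-5))) + T(-102, 125) = -18/((-5)²) + 169 = -18/25 + 169 = 4207/25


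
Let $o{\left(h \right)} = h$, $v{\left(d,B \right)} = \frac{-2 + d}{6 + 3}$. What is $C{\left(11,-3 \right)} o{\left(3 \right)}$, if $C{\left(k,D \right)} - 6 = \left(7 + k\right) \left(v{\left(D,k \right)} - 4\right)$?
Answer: $-228$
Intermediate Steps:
$v{\left(d,B \right)} = - \frac{2}{9} + \frac{d}{9}$ ($v{\left(d,B \right)} = \frac{-2 + d}{9} = \left(-2 + d\right) \frac{1}{9} = - \frac{2}{9} + \frac{d}{9}$)
$C{\left(k,D \right)} = 6 + \left(7 + k\right) \left(- \frac{38}{9} + \frac{D}{9}\right)$ ($C{\left(k,D \right)} = 6 + \left(7 + k\right) \left(\left(- \frac{2}{9} + \frac{D}{9}\right) - 4\right) = 6 + \left(7 + k\right) \left(- \frac{38}{9} + \frac{D}{9}\right)$)
$C{\left(11,-3 \right)} o{\left(3 \right)} = \left(- \frac{212}{9} - \frac{418}{9} + \frac{7}{9} \left(-3\right) + \frac{1}{9} \left(-3\right) 11\right) 3 = \left(- \frac{212}{9} - \frac{418}{9} - \frac{7}{3} - \frac{11}{3}\right) 3 = \left(-76\right) 3 = -228$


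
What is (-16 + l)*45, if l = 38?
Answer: 990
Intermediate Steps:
(-16 + l)*45 = (-16 + 38)*45 = 22*45 = 990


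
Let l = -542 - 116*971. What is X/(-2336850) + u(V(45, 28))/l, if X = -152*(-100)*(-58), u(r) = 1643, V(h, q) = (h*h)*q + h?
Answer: 639588535/1763200062 ≈ 0.36274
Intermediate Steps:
V(h, q) = h + q*h**2 (V(h, q) = h**2*q + h = q*h**2 + h = h + q*h**2)
l = -113178 (l = -542 - 112636 = -113178)
X = -881600 (X = 15200*(-58) = -881600)
X/(-2336850) + u(V(45, 28))/l = -881600/(-2336850) + 1643/(-113178) = -881600*(-1/2336850) + 1643*(-1/113178) = 17632/46737 - 1643/113178 = 639588535/1763200062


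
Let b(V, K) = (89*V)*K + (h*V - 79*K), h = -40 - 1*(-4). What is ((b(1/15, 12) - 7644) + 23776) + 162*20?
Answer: 92464/5 ≈ 18493.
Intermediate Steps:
h = -36 (h = -40 + 4 = -36)
b(V, K) = -79*K - 36*V + 89*K*V (b(V, K) = (89*V)*K + (-36*V - 79*K) = 89*K*V + (-79*K - 36*V) = -79*K - 36*V + 89*K*V)
((b(1/15, 12) - 7644) + 23776) + 162*20 = (((-79*12 - 36/15 + 89*12/15) - 7644) + 23776) + 162*20 = (((-948 - 36*1/15 + 89*12*(1/15)) - 7644) + 23776) + 3240 = (((-948 - 12/5 + 356/5) - 7644) + 23776) + 3240 = ((-4396/5 - 7644) + 23776) + 3240 = (-42616/5 + 23776) + 3240 = 76264/5 + 3240 = 92464/5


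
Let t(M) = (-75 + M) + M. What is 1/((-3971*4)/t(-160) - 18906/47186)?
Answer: 9319235/371017277 ≈ 0.025118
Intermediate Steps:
t(M) = -75 + 2*M
1/((-3971*4)/t(-160) - 18906/47186) = 1/((-3971*4)/(-75 + 2*(-160)) - 18906/47186) = 1/(-15884/(-75 - 320) - 18906*1/47186) = 1/(-15884/(-395) - 9453/23593) = 1/(-15884*(-1/395) - 9453/23593) = 1/(15884/395 - 9453/23593) = 1/(371017277/9319235) = 9319235/371017277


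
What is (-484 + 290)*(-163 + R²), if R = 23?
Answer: -71004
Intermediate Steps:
(-484 + 290)*(-163 + R²) = (-484 + 290)*(-163 + 23²) = -194*(-163 + 529) = -194*366 = -71004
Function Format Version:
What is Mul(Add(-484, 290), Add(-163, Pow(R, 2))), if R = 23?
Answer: -71004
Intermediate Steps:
Mul(Add(-484, 290), Add(-163, Pow(R, 2))) = Mul(Add(-484, 290), Add(-163, Pow(23, 2))) = Mul(-194, Add(-163, 529)) = Mul(-194, 366) = -71004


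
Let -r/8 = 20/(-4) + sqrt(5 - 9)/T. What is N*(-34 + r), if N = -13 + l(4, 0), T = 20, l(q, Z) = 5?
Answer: -48 + 32*I/5 ≈ -48.0 + 6.4*I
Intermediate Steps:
N = -8 (N = -13 + 5 = -8)
r = 40 - 4*I/5 (r = -8*(20/(-4) + sqrt(5 - 9)/20) = -8*(20*(-1/4) + sqrt(-4)*(1/20)) = -8*(-5 + (2*I)*(1/20)) = -8*(-5 + I/10) = 40 - 4*I/5 ≈ 40.0 - 0.8*I)
N*(-34 + r) = -8*(-34 + (40 - 4*I/5)) = -8*(6 - 4*I/5) = -48 + 32*I/5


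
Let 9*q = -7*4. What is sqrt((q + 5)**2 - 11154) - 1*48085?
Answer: -48085 + I*sqrt(903185)/9 ≈ -48085.0 + 105.6*I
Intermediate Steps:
q = -28/9 (q = (-7*4)/9 = (1/9)*(-28) = -28/9 ≈ -3.1111)
sqrt((q + 5)**2 - 11154) - 1*48085 = sqrt((-28/9 + 5)**2 - 11154) - 1*48085 = sqrt((17/9)**2 - 11154) - 48085 = sqrt(289/81 - 11154) - 48085 = sqrt(-903185/81) - 48085 = I*sqrt(903185)/9 - 48085 = -48085 + I*sqrt(903185)/9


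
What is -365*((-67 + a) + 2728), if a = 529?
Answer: -1164350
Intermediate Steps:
-365*((-67 + a) + 2728) = -365*((-67 + 529) + 2728) = -365*(462 + 2728) = -365*3190 = -1164350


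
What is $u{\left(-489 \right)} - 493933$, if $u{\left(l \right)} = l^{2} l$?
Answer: $-117424102$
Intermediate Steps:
$u{\left(l \right)} = l^{3}$
$u{\left(-489 \right)} - 493933 = \left(-489\right)^{3} - 493933 = -116930169 - 493933 = -117424102$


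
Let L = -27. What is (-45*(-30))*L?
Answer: -36450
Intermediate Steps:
(-45*(-30))*L = -45*(-30)*(-27) = 1350*(-27) = -36450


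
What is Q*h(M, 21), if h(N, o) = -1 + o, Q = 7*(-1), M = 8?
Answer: -140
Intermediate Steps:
Q = -7
Q*h(M, 21) = -7*(-1 + 21) = -7*20 = -140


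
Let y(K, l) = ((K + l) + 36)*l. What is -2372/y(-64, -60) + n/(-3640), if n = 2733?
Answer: -18019/15015 ≈ -1.2001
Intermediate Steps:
y(K, l) = l*(36 + K + l) (y(K, l) = (36 + K + l)*l = l*(36 + K + l))
-2372/y(-64, -60) + n/(-3640) = -2372*(-1/(60*(36 - 64 - 60))) + 2733/(-3640) = -2372/((-60*(-88))) + 2733*(-1/3640) = -2372/5280 - 2733/3640 = -2372*1/5280 - 2733/3640 = -593/1320 - 2733/3640 = -18019/15015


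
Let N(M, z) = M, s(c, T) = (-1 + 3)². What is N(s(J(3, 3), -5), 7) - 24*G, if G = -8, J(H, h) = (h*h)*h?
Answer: 196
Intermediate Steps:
J(H, h) = h³ (J(H, h) = h²*h = h³)
s(c, T) = 4 (s(c, T) = 2² = 4)
N(s(J(3, 3), -5), 7) - 24*G = 4 - 24*(-8) = 4 + 192 = 196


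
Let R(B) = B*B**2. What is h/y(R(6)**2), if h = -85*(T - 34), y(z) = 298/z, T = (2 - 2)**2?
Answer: 67417920/149 ≈ 4.5247e+5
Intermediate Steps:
T = 0 (T = 0**2 = 0)
R(B) = B**3
h = 2890 (h = -85*(0 - 34) = -85*(-34) = 2890)
h/y(R(6)**2) = 2890/((298/((6**3)**2))) = 2890/((298/(216**2))) = 2890/((298/46656)) = 2890/((298*(1/46656))) = 2890/(149/23328) = 2890*(23328/149) = 67417920/149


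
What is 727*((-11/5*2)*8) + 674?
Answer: -124582/5 ≈ -24916.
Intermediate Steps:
727*((-11/5*2)*8) + 674 = 727*((-11*⅕*2)*8) + 674 = 727*(-11/5*2*8) + 674 = 727*(-22/5*8) + 674 = 727*(-176/5) + 674 = -127952/5 + 674 = -124582/5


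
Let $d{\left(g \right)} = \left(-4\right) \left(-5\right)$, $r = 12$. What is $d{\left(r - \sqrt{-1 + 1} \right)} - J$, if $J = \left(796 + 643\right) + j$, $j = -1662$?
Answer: $243$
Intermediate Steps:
$J = -223$ ($J = \left(796 + 643\right) - 1662 = 1439 - 1662 = -223$)
$d{\left(g \right)} = 20$
$d{\left(r - \sqrt{-1 + 1} \right)} - J = 20 - -223 = 20 + 223 = 243$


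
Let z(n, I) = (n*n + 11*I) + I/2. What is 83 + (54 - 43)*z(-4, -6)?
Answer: -500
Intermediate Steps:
z(n, I) = n² + 23*I/2 (z(n, I) = (n² + 11*I) + I*(½) = (n² + 11*I) + I/2 = n² + 23*I/2)
83 + (54 - 43)*z(-4, -6) = 83 + (54 - 43)*((-4)² + (23/2)*(-6)) = 83 + 11*(16 - 69) = 83 + 11*(-53) = 83 - 583 = -500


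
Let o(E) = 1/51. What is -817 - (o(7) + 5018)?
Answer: -297586/51 ≈ -5835.0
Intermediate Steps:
o(E) = 1/51
-817 - (o(7) + 5018) = -817 - (1/51 + 5018) = -817 - 1*255919/51 = -817 - 255919/51 = -297586/51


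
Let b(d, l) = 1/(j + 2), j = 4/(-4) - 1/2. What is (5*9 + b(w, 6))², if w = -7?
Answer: 2209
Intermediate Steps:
j = -3/2 (j = 4*(-¼) - 1*½ = -1 - ½ = -3/2 ≈ -1.5000)
b(d, l) = 2 (b(d, l) = 1/(-3/2 + 2) = 1/(½) = 2)
(5*9 + b(w, 6))² = (5*9 + 2)² = (45 + 2)² = 47² = 2209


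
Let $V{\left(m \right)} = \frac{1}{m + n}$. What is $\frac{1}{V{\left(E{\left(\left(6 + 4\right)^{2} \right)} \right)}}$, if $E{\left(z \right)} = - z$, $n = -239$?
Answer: $-339$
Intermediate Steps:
$V{\left(m \right)} = \frac{1}{-239 + m}$ ($V{\left(m \right)} = \frac{1}{m - 239} = \frac{1}{-239 + m}$)
$\frac{1}{V{\left(E{\left(\left(6 + 4\right)^{2} \right)} \right)}} = \frac{1}{\frac{1}{-239 - \left(6 + 4\right)^{2}}} = \frac{1}{\frac{1}{-239 - 10^{2}}} = \frac{1}{\frac{1}{-239 - 100}} = \frac{1}{\frac{1}{-339}} = \frac{1}{- \frac{1}{339}} = -339$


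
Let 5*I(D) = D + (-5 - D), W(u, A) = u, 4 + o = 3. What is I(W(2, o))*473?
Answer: -473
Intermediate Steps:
o = -1 (o = -4 + 3 = -1)
I(D) = -1 (I(D) = (D + (-5 - D))/5 = (⅕)*(-5) = -1)
I(W(2, o))*473 = -1*473 = -473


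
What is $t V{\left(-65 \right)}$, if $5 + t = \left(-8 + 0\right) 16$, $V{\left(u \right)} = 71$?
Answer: $-9443$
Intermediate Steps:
$t = -133$ ($t = -5 + \left(-8 + 0\right) 16 = -5 - 128 = -133$)
$t V{\left(-65 \right)} = \left(-133\right) 71 = -9443$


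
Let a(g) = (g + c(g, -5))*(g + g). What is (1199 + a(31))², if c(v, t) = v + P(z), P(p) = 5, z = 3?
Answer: 28654609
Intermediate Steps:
c(v, t) = 5 + v (c(v, t) = v + 5 = 5 + v)
a(g) = 2*g*(5 + 2*g) (a(g) = (g + (5 + g))*(g + g) = (5 + 2*g)*(2*g) = 2*g*(5 + 2*g))
(1199 + a(31))² = (1199 + 2*31*(5 + 2*31))² = (1199 + 2*31*(5 + 62))² = (1199 + 2*31*67)² = (1199 + 4154)² = 5353² = 28654609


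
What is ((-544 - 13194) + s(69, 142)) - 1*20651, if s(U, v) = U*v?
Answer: -24591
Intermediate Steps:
((-544 - 13194) + s(69, 142)) - 1*20651 = ((-544 - 13194) + 69*142) - 1*20651 = (-13738 + 9798) - 20651 = -3940 - 20651 = -24591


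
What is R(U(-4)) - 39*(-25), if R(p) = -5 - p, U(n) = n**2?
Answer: 954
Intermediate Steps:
R(U(-4)) - 39*(-25) = (-5 - 1*(-4)**2) - 39*(-25) = (-5 - 1*16) + 975 = (-5 - 16) + 975 = -21 + 975 = 954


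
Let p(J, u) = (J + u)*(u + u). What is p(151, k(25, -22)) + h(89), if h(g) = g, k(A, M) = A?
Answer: 8889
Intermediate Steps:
p(J, u) = 2*u*(J + u) (p(J, u) = (J + u)*(2*u) = 2*u*(J + u))
p(151, k(25, -22)) + h(89) = 2*25*(151 + 25) + 89 = 2*25*176 + 89 = 8800 + 89 = 8889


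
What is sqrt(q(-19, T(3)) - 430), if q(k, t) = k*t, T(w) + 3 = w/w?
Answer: 14*I*sqrt(2) ≈ 19.799*I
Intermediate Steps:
T(w) = -2 (T(w) = -3 + w/w = -3 + 1 = -2)
sqrt(q(-19, T(3)) - 430) = sqrt(-19*(-2) - 430) = sqrt(38 - 430) = sqrt(-392) = 14*I*sqrt(2)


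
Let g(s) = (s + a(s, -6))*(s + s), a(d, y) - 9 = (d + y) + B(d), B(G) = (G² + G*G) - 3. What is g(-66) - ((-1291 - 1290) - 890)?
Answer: -1129089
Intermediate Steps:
B(G) = -3 + 2*G² (B(G) = (G² + G²) - 3 = 2*G² - 3 = -3 + 2*G²)
a(d, y) = 6 + d + y + 2*d² (a(d, y) = 9 + ((d + y) + (-3 + 2*d²)) = 9 + (-3 + d + y + 2*d²) = 6 + d + y + 2*d²)
g(s) = 2*s*(2*s + 2*s²) (g(s) = (s + (6 + s - 6 + 2*s²))*(s + s) = (s + (s + 2*s²))*(2*s) = (2*s + 2*s²)*(2*s) = 2*s*(2*s + 2*s²))
g(-66) - ((-1291 - 1290) - 890) = 4*(-66)²*(1 - 66) - ((-1291 - 1290) - 890) = 4*4356*(-65) - (-2581 - 890) = -1132560 - 1*(-3471) = -1132560 + 3471 = -1129089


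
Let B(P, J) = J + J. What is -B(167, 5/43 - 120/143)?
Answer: 8890/6149 ≈ 1.4458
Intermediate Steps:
B(P, J) = 2*J
-B(167, 5/43 - 120/143) = -2*(5/43 - 120/143) = -2*(-4445)/6149 = -1*(-8890/6149) = 8890/6149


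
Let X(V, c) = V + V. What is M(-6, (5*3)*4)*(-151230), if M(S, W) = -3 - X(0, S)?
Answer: 453690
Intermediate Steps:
X(V, c) = 2*V
M(S, W) = -3 (M(S, W) = -3 - 2*0 = -3 - 1*0 = -3 + 0 = -3)
M(-6, (5*3)*4)*(-151230) = -3*(-151230) = 453690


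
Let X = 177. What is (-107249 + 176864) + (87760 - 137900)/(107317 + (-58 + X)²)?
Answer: 4228320415/60739 ≈ 69615.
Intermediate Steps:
(-107249 + 176864) + (87760 - 137900)/(107317 + (-58 + X)²) = (-107249 + 176864) + (87760 - 137900)/(107317 + (-58 + 177)²) = 69615 - 50140/(107317 + 119²) = 69615 - 50140/(107317 + 14161) = 69615 - 50140/121478 = 69615 - 50140*1/121478 = 69615 - 25070/60739 = 4228320415/60739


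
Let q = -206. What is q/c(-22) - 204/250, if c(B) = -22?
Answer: 11753/1375 ≈ 8.5476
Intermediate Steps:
q/c(-22) - 204/250 = -206/(-22) - 204/250 = -206*(-1/22) - 204*1/250 = 103/11 - 102/125 = 11753/1375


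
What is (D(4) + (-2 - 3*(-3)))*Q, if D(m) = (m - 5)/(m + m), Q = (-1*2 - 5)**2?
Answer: 2695/8 ≈ 336.88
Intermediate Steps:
Q = 49 (Q = (-2 - 5)**2 = (-7)**2 = 49)
D(m) = (-5 + m)/(2*m) (D(m) = (-5 + m)/((2*m)) = (-5 + m)*(1/(2*m)) = (-5 + m)/(2*m))
(D(4) + (-2 - 3*(-3)))*Q = ((1/2)*(-5 + 4)/4 + (-2 - 3*(-3)))*49 = ((1/2)*(1/4)*(-1) + (-2 + 9))*49 = (-1/8 + 7)*49 = (55/8)*49 = 2695/8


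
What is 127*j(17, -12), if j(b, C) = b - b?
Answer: 0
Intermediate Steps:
j(b, C) = 0
127*j(17, -12) = 127*0 = 0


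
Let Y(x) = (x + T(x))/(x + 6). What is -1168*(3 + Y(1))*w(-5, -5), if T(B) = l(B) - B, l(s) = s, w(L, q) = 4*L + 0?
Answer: 513920/7 ≈ 73417.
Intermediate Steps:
w(L, q) = 4*L
T(B) = 0 (T(B) = B - B = 0)
Y(x) = x/(6 + x) (Y(x) = (x + 0)/(x + 6) = x/(6 + x))
-1168*(3 + Y(1))*w(-5, -5) = -1168*(3 + 1/(6 + 1))*4*(-5) = -1168*(3 + 1/7)*(-20) = -1168*(3 + 1*(⅐))*(-20) = -1168*(3 + ⅐)*(-20) = -25696*(-20)/7 = -1168*(-440/7) = 513920/7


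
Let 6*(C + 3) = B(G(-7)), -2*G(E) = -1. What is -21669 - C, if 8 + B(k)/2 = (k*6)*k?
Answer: -129983/6 ≈ -21664.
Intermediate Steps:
G(E) = 1/2 (G(E) = -1/2*(-1) = 1/2)
B(k) = -16 + 12*k**2 (B(k) = -16 + 2*((k*6)*k) = -16 + 2*((6*k)*k) = -16 + 2*(6*k**2) = -16 + 12*k**2)
C = -31/6 (C = -3 + (-16 + 12*(1/2)**2)/6 = -3 + (-16 + 12*(1/4))/6 = -3 + (-16 + 3)/6 = -3 + (1/6)*(-13) = -3 - 13/6 = -31/6 ≈ -5.1667)
-21669 - C = -21669 - 1*(-31/6) = -21669 + 31/6 = -129983/6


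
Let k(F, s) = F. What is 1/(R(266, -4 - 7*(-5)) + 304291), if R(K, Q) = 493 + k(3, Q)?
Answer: 1/304787 ≈ 3.2810e-6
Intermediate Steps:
R(K, Q) = 496 (R(K, Q) = 493 + 3 = 496)
1/(R(266, -4 - 7*(-5)) + 304291) = 1/(496 + 304291) = 1/304787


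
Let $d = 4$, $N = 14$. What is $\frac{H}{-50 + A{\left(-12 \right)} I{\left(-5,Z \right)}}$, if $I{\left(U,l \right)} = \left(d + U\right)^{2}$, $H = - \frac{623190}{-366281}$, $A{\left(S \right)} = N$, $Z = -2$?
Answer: $- \frac{103865}{2197686} \approx -0.047261$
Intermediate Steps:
$A{\left(S \right)} = 14$
$H = \frac{623190}{366281}$ ($H = \left(-623190\right) \left(- \frac{1}{366281}\right) = \frac{623190}{366281} \approx 1.7014$)
$I{\left(U,l \right)} = \left(4 + U\right)^{2}$
$\frac{H}{-50 + A{\left(-12 \right)} I{\left(-5,Z \right)}} = \frac{623190}{366281 \left(-50 + 14 \left(4 - 5\right)^{2}\right)} = \frac{623190}{366281 \left(-50 + 14 \left(-1\right)^{2}\right)} = \frac{623190}{366281 \left(-50 + 14 \cdot 1\right)} = \frac{623190}{366281 \left(-50 + 14\right)} = \frac{623190}{366281 \left(-36\right)} = \frac{623190}{366281} \left(- \frac{1}{36}\right) = - \frac{103865}{2197686}$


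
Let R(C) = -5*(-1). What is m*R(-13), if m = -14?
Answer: -70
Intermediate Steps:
R(C) = 5
m*R(-13) = -14*5 = -70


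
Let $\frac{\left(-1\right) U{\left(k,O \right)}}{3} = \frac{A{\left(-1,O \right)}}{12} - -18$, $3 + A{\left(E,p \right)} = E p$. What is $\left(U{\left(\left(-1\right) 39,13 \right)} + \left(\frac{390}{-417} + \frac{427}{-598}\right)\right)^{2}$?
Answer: $\frac{18431506135249}{6909266884} \approx 2667.6$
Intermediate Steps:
$A{\left(E,p \right)} = -3 + E p$
$U{\left(k,O \right)} = - \frac{213}{4} + \frac{O}{4}$ ($U{\left(k,O \right)} = - 3 \left(\frac{-3 - O}{12} - -18\right) = - 3 \left(\left(-3 - O\right) \frac{1}{12} + 18\right) = - 3 \left(\left(- \frac{1}{4} - \frac{O}{12}\right) + 18\right) = - 3 \left(\frac{71}{4} - \frac{O}{12}\right) = - \frac{213}{4} + \frac{O}{4}$)
$\left(U{\left(\left(-1\right) 39,13 \right)} + \left(\frac{390}{-417} + \frac{427}{-598}\right)\right)^{2} = \left(\left(- \frac{213}{4} + \frac{1}{4} \cdot 13\right) + \left(\frac{390}{-417} + \frac{427}{-598}\right)\right)^{2} = \left(\left(- \frac{213}{4} + \frac{13}{4}\right) + \left(390 \left(- \frac{1}{417}\right) + 427 \left(- \frac{1}{598}\right)\right)\right)^{2} = \left(-50 - \frac{137093}{83122}\right)^{2} = \left(- \frac{4293193}{83122}\right)^{2} = \frac{18431506135249}{6909266884}$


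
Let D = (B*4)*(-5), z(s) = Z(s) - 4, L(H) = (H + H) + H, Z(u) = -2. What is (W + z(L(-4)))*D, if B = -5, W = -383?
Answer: -38900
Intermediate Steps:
L(H) = 3*H (L(H) = 2*H + H = 3*H)
z(s) = -6 (z(s) = -2 - 4 = -6)
D = 100 (D = -5*4*(-5) = -20*(-5) = 100)
(W + z(L(-4)))*D = (-383 - 6)*100 = -389*100 = -38900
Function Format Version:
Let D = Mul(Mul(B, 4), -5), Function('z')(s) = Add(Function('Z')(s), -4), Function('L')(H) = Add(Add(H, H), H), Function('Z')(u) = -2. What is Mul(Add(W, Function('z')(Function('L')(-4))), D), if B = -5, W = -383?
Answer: -38900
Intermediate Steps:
Function('L')(H) = Mul(3, H) (Function('L')(H) = Add(Mul(2, H), H) = Mul(3, H))
Function('z')(s) = -6 (Function('z')(s) = Add(-2, -4) = -6)
D = 100 (D = Mul(Mul(-5, 4), -5) = Mul(-20, -5) = 100)
Mul(Add(W, Function('z')(Function('L')(-4))), D) = Mul(Add(-383, -6), 100) = Mul(-389, 100) = -38900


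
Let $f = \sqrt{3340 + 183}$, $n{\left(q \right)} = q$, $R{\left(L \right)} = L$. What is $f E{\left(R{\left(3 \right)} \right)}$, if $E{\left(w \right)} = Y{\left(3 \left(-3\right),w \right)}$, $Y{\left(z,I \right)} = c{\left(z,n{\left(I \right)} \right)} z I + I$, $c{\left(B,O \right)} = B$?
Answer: $246 \sqrt{3523} \approx 14601.0$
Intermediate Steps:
$Y{\left(z,I \right)} = I + I z^{2}$ ($Y{\left(z,I \right)} = z z I + I = z^{2} I + I = I z^{2} + I = I + I z^{2}$)
$f = \sqrt{3523} \approx 59.355$
$E{\left(w \right)} = 82 w$ ($E{\left(w \right)} = w \left(1 + \left(3 \left(-3\right)\right)^{2}\right) = w \left(1 + \left(-9\right)^{2}\right) = w \left(1 + 81\right) = w 82 = 82 w$)
$f E{\left(R{\left(3 \right)} \right)} = \sqrt{3523} \cdot 82 \cdot 3 = \sqrt{3523} \cdot 246 = 246 \sqrt{3523}$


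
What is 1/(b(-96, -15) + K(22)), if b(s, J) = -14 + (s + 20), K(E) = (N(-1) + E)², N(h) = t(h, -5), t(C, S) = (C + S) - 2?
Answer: 1/106 ≈ 0.0094340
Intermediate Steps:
t(C, S) = -2 + C + S
N(h) = -7 + h (N(h) = -2 + h - 5 = -7 + h)
K(E) = (-8 + E)² (K(E) = ((-7 - 1) + E)² = (-8 + E)²)
b(s, J) = 6 + s (b(s, J) = -14 + (20 + s) = 6 + s)
1/(b(-96, -15) + K(22)) = 1/((6 - 96) + (-8 + 22)²) = 1/(-90 + 14²) = 1/(-90 + 196) = 1/106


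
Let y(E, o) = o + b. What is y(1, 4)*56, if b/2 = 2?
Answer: 448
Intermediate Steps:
b = 4 (b = 2*2 = 4)
y(E, o) = 4 + o (y(E, o) = o + 4 = 4 + o)
y(1, 4)*56 = (4 + 4)*56 = 8*56 = 448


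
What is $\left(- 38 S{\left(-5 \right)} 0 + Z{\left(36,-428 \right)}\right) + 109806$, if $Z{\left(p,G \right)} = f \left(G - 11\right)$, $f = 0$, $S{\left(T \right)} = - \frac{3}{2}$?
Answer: $109806$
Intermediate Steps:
$S{\left(T \right)} = - \frac{3}{2}$ ($S{\left(T \right)} = \left(-3\right) \frac{1}{2} = - \frac{3}{2}$)
$Z{\left(p,G \right)} = 0$ ($Z{\left(p,G \right)} = 0 \left(G - 11\right) = 0 \left(-11 + G\right) = 0$)
$\left(- 38 S{\left(-5 \right)} 0 + Z{\left(36,-428 \right)}\right) + 109806 = \left(\left(-38\right) \left(- \frac{3}{2}\right) 0 + 0\right) + 109806 = \left(57 \cdot 0 + 0\right) + 109806 = \left(0 + 0\right) + 109806 = 0 + 109806 = 109806$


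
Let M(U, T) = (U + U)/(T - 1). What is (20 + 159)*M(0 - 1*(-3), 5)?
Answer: 537/2 ≈ 268.50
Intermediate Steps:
M(U, T) = 2*U/(-1 + T) (M(U, T) = (2*U)/(-1 + T) = 2*U/(-1 + T))
(20 + 159)*M(0 - 1*(-3), 5) = (20 + 159)*(2*(0 - 1*(-3))/(-1 + 5)) = 179*(2*(0 + 3)/4) = 179*(2*3*(¼)) = 179*(3/2) = 537/2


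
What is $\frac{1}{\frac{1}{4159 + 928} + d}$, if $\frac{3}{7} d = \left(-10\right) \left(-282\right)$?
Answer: $\frac{5087}{33472461} \approx 0.00015198$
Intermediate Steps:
$d = 6580$ ($d = \frac{7 \left(\left(-10\right) \left(-282\right)\right)}{3} = \frac{7}{3} \cdot 2820 = 6580$)
$\frac{1}{\frac{1}{4159 + 928} + d} = \frac{1}{\frac{1}{4159 + 928} + 6580} = \frac{1}{\frac{1}{5087} + 6580} = \frac{1}{\frac{33472461}{5087}} = \frac{5087}{33472461}$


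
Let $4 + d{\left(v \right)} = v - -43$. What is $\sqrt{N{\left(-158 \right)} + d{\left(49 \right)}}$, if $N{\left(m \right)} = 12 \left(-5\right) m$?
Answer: $4 \sqrt{598} \approx 97.816$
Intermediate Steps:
$d{\left(v \right)} = 39 + v$ ($d{\left(v \right)} = -4 + \left(v - -43\right) = -4 + \left(v + 43\right) = -4 + \left(43 + v\right) = 39 + v$)
$N{\left(m \right)} = - 60 m$
$\sqrt{N{\left(-158 \right)} + d{\left(49 \right)}} = \sqrt{\left(-60\right) \left(-158\right) + \left(39 + 49\right)} = \sqrt{9480 + 88} = \sqrt{9568} = 4 \sqrt{598}$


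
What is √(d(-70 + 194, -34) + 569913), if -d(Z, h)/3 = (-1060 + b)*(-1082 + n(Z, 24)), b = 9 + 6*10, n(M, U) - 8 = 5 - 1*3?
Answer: I*√2617143 ≈ 1617.8*I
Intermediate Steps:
n(M, U) = 10 (n(M, U) = 8 + (5 - 1*3) = 8 + (5 - 3) = 8 + 2 = 10)
b = 69 (b = 9 + 60 = 69)
d(Z, h) = -3187056 (d(Z, h) = -3*(-1060 + 69)*(-1082 + 10) = -(-2973)*(-1072) = -3*1062352 = -3187056)
√(d(-70 + 194, -34) + 569913) = √(-3187056 + 569913) = √(-2617143) = I*√2617143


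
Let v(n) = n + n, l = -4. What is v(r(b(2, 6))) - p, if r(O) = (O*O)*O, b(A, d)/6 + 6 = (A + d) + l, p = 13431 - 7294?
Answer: -9593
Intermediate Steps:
p = 6137
b(A, d) = -60 + 6*A + 6*d (b(A, d) = -36 + 6*((A + d) - 4) = -36 + 6*(-4 + A + d) = -36 + (-24 + 6*A + 6*d) = -60 + 6*A + 6*d)
r(O) = O**3 (r(O) = O**2*O = O**3)
v(n) = 2*n
v(r(b(2, 6))) - p = 2*(-60 + 6*2 + 6*6)**3 - 1*6137 = 2*(-60 + 12 + 36)**3 - 6137 = 2*(-12)**3 - 6137 = 2*(-1728) - 6137 = -3456 - 6137 = -9593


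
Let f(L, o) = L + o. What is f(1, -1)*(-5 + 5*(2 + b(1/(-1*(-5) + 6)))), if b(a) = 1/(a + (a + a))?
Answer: 0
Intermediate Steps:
b(a) = 1/(3*a) (b(a) = 1/(a + 2*a) = 1/(3*a))
f(1, -1)*(-5 + 5*(2 + b(1/(-1*(-5) + 6)))) = (1 - 1)*(-5 + 5*(2 + 1/(3*(1/(-1*(-5) + 6))))) = 0*(-5 + 5*(2 + 1/(3*(1/(5 + 6))))) = 0*(-5 + 5*(2 + 1/(3*(1/11)))) = 0*(-5 + 5*(2 + (⅓)*11)) = 0*(-5 + 5*(2 + 11/3)) = 0*(-5 + 5*(17/3)) = 0*(-5 + 85/3) = 0*(70/3) = 0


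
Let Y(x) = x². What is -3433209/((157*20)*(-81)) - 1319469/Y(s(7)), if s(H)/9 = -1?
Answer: -1379899817/84780 ≈ -16276.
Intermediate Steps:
s(H) = -9 (s(H) = 9*(-1) = -9)
-3433209/((157*20)*(-81)) - 1319469/Y(s(7)) = -3433209/((157*20)*(-81)) - 1319469/((-9)²) = -3433209/(3140*(-81)) - 1319469/81 = -3433209/(-254340) - 1319469*1/81 = -3433209*(-1/254340) - 439823/27 = 1144403/84780 - 439823/27 = -1379899817/84780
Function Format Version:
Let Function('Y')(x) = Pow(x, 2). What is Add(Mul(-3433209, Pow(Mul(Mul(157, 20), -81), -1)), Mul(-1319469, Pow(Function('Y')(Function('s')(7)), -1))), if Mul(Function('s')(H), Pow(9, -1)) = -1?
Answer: Rational(-1379899817, 84780) ≈ -16276.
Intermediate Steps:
Function('s')(H) = -9 (Function('s')(H) = Mul(9, -1) = -9)
Add(Mul(-3433209, Pow(Mul(Mul(157, 20), -81), -1)), Mul(-1319469, Pow(Function('Y')(Function('s')(7)), -1))) = Add(Mul(-3433209, Pow(Mul(Mul(157, 20), -81), -1)), Mul(-1319469, Pow(Pow(-9, 2), -1))) = Add(Mul(-3433209, Pow(Mul(3140, -81), -1)), Mul(-1319469, Pow(81, -1))) = Add(Mul(-3433209, Pow(-254340, -1)), Mul(-1319469, Rational(1, 81))) = Add(Mul(-3433209, Rational(-1, 254340)), Rational(-439823, 27)) = Add(Rational(1144403, 84780), Rational(-439823, 27)) = Rational(-1379899817, 84780)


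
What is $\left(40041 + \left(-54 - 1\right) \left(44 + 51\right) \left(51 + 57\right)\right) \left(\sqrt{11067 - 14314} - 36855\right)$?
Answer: $19321565445 - 524259 i \sqrt{3247} \approx 1.9322 \cdot 10^{10} - 2.9874 \cdot 10^{7} i$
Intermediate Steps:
$\left(40041 + \left(-54 - 1\right) \left(44 + 51\right) \left(51 + 57\right)\right) \left(\sqrt{11067 - 14314} - 36855\right) = \left(40041 + \left(-55\right) 95 \cdot 108\right) \left(\sqrt{-3247} - 36855\right) = \left(40041 - 564300\right) \left(i \sqrt{3247} - 36855\right) = \left(40041 - 564300\right) \left(-36855 + i \sqrt{3247}\right) = - 524259 \left(-36855 + i \sqrt{3247}\right) = 19321565445 - 524259 i \sqrt{3247}$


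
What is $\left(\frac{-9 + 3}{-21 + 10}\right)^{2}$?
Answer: $\frac{36}{121} \approx 0.29752$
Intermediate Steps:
$\left(\frac{-9 + 3}{-21 + 10}\right)^{2} = \left(- \frac{6}{-11}\right)^{2} = \left(\left(-6\right) \left(- \frac{1}{11}\right)\right)^{2} = \left(\frac{6}{11}\right)^{2} = \frac{36}{121}$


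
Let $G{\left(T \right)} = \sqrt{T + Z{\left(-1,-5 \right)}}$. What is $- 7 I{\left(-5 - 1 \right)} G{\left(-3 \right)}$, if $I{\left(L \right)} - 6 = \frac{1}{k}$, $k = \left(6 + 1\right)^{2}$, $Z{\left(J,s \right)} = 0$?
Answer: $- \frac{295 i \sqrt{3}}{7} \approx - 72.994 i$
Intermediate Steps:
$k = 49$ ($k = 7^{2} = 49$)
$G{\left(T \right)} = \sqrt{T}$ ($G{\left(T \right)} = \sqrt{T + 0} = \sqrt{T}$)
$I{\left(L \right)} = \frac{295}{49}$ ($I{\left(L \right)} = 6 + \frac{1}{49} = \frac{295}{49}$)
$- 7 I{\left(-5 - 1 \right)} G{\left(-3 \right)} = \left(-7\right) \frac{295}{49} \sqrt{-3} = - \frac{295 i \sqrt{3}}{7}$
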